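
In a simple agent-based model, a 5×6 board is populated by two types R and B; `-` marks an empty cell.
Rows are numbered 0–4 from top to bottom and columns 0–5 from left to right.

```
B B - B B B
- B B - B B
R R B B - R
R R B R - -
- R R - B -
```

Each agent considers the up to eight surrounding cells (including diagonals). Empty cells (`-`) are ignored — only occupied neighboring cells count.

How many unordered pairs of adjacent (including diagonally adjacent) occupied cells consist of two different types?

Scan each occupied cell's neighbors to the right and below (and the two forward diagonals) so each pair is counted once.
From row 0: 0 unlike of 12 pairs (running 0/12).
From row 1: 5 unlike of 11 pairs (running 5/23).
From row 2: 5 unlike of 13 pairs (running 10/36).
From row 3: 5 unlike of 10 pairs (running 15/46).
From row 4: 0 unlike of 1 pairs (running 15/47).
Total adjacent occupied pairs: 47; unlike-type pairs: 15.

15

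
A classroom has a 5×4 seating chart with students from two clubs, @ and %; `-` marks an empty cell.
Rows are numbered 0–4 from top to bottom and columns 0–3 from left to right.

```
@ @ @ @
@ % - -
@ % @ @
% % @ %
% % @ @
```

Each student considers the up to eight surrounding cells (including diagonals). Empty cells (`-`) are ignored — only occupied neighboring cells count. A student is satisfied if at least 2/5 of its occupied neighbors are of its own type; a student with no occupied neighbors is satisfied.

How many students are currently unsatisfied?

4

(0,0)@ 2/3 ok
(0,1)@ 3/4 ok
(0,2)@ 2/3 ok
(0,3)@ 1/1 ok
(1,0)@ 3/5 ok
(1,1)% 1/7 unhappy
(2,0)@ 1/5 unhappy
(2,1)% 3/7 ok
(2,2)@ 2/6 unhappy
(2,3)@ 2/3 ok
(3,0)% 4/5 ok
(3,1)% 4/8 ok
(3,2)@ 4/8 ok
(3,3)% 0/5 unhappy
(4,0)% 3/3 ok
(4,1)% 3/5 ok
(4,2)@ 2/5 ok
(4,3)@ 2/3 ok
Unsatisfied: (1,1), (2,0), (2,2), (3,3) — 4 in total.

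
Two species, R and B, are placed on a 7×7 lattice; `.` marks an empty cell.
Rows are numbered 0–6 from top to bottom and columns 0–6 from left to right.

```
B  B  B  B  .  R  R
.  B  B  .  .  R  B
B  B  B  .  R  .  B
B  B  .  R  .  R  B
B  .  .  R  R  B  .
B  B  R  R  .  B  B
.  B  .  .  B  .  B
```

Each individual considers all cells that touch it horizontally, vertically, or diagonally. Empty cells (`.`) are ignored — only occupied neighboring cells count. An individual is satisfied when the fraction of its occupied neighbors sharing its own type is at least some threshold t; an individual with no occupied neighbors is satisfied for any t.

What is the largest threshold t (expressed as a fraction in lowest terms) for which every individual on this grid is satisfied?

(0,0)B 2/2
(0,1)B 4/4
(0,2)B 4/4
(0,3)B 2/2
(0,5)R 2/3
(0,6)R 2/3
(1,1)B 7/7
(1,2)B 6/6
(1,5)R 3/5
(1,6)B 1/4
(2,0)B 4/4
(2,1)B 6/6
(2,2)B 4/5
(2,4)R 3/3
(2,6)B 2/4
(3,0)B 4/4
(3,1)B 5/5
(3,3)R 3/4
(3,5)R 2/5
(3,6)B 2/3
(4,0)B 4/4
(4,3)R 4/4
(4,4)R 4/6
(4,5)B 3/5
(5,0)B 3/3
(5,1)B 3/4
(5,2)R 2/4
(5,3)R 3/4
(5,5)B 4/5
(5,6)B 3/3
(6,1)B 2/3
(6,4)B 1/2
(6,6)B 2/2
The smallest same-type fraction is 1/4 at (1,6), which reduces to 1/4. Any threshold above that leaves this individual unsatisfied.

1/4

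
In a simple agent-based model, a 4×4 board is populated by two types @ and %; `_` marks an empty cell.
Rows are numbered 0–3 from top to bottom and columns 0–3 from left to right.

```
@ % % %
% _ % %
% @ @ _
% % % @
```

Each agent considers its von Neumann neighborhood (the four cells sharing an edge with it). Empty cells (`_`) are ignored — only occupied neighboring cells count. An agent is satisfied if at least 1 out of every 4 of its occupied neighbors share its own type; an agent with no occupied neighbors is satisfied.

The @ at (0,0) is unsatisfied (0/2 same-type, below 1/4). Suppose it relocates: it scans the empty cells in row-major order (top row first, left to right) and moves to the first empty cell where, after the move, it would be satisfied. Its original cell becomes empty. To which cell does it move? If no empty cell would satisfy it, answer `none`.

(1,1)

Vacating (0,0). Empty cells in order:
  (1,1): 1/4 same-type → satisfied — stop here.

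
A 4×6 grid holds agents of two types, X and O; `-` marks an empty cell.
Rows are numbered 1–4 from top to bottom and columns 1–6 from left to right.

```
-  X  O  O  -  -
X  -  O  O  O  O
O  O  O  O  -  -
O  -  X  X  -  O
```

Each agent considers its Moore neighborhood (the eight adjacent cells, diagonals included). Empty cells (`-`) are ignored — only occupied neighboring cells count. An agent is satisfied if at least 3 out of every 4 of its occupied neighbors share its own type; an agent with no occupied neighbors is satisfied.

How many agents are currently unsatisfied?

Row 1: (1,2)X 1/3 ✗ · (1,3)O 3/4 ✓ · (1,4)O 4/4 ✓
Row 2: (2,1)X 1/3 ✗ · (2,3)O 6/7 ✓ · (2,4)O 6/6 ✓ · (2,5)O 4/4 ✓ · (2,6)O 1/1 ✓
Row 3: (3,1)O 2/3 ✗ · (3,2)O 4/6 ✗ · (3,3)O 4/6 ✗ · (3,4)O 4/6 ✗
Row 4: (4,1)O 2/2 ✓ · (4,3)X 1/4 ✗ · (4,4)X 1/3 ✗ · (4,6)O 0/0 ✓
Unsatisfied: (1,2), (2,1), (3,1), (3,2), (3,3), (3,4), (4,3), (4,4) — 8 in total.

8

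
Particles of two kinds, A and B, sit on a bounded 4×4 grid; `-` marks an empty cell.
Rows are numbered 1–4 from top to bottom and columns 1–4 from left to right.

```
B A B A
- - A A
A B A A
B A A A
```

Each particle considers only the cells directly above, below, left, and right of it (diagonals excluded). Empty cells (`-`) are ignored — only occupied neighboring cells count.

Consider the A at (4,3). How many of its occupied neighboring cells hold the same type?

Occupied neighbors of (4,3): (3,3)=A, (4,2)=A, (4,4)=A.
Same type (A): 3 of 3.

3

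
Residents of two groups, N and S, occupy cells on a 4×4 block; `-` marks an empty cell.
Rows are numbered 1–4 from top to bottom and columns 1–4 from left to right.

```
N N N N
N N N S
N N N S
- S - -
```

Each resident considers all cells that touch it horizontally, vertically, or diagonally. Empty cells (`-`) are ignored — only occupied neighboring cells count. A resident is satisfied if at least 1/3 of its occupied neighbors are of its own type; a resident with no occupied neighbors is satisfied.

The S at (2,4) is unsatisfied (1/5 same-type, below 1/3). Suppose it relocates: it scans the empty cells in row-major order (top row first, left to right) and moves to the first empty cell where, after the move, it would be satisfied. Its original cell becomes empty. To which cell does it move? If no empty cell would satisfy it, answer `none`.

(4,1)

Vacating (2,4). Empty cells in order:
  (4,1): 1/3 same-type → satisfied — stop here.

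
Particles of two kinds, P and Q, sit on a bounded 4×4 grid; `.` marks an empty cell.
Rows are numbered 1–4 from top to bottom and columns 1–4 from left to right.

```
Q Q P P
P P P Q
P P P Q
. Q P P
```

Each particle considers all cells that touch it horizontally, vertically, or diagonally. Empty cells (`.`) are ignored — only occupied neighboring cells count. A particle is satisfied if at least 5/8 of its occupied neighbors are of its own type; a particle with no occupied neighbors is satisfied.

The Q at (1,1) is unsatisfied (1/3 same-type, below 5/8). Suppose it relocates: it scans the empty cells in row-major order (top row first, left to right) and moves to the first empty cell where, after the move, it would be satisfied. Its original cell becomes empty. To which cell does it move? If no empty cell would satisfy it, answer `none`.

none

Vacating (1,1). Empty cells in order:
  (4,1): 1/3 same-type → still unsatisfied.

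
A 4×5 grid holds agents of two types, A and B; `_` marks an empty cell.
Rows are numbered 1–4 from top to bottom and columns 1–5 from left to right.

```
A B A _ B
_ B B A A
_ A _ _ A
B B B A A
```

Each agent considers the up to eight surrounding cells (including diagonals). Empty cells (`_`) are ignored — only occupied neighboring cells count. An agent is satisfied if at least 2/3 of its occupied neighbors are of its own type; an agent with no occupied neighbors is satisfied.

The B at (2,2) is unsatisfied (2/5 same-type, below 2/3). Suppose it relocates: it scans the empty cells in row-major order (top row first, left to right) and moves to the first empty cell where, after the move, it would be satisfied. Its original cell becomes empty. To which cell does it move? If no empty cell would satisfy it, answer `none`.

Vacating (2,2). Empty cells in order:
  (1,4): 2/5 same-type → still unsatisfied.
  (2,1): 1/3 same-type → still unsatisfied.
  (3,1): 2/3 same-type → satisfied — stop here.

(3,1)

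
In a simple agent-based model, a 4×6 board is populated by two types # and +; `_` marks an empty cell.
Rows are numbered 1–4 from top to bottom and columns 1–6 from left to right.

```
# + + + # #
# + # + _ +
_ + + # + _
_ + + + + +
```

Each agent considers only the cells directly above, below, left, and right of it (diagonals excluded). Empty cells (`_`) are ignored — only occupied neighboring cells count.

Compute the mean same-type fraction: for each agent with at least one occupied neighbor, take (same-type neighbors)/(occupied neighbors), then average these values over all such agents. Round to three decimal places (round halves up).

(1,1)# 1/2
(1,2)+ 2/3
(1,3)+ 2/3
(1,4)+ 2/3
(1,5)# 1/2
(1,6)# 1/2
(2,1)# 1/2
(2,2)+ 2/4
(2,3)# 0/4
(2,4)+ 1/3
(2,6)+ 0/1
(3,2)+ 3/3
(3,3)+ 2/4
(3,4)# 0/4
(3,5)+ 1/2
(4,2)+ 2/2
(4,3)+ 3/3
(4,4)+ 2/3
(4,5)+ 3/3
(4,6)+ 1/1
Sum over 20 agents: 1/2 + 2/3 + 2/3 + 2/3 + 1/2 + 1/2 + 1/2 + 2/4 + 0/4 + 1/3 + 0/1 + 3/3 + 2/4 + 0/4 + 1/2 + 2/2 + 3/3 + 2/3 + 3/3 + 1/1 = 23/2; mean = 23/2 ÷ 20 = 23/40 = 0.575 → 0.575.

0.575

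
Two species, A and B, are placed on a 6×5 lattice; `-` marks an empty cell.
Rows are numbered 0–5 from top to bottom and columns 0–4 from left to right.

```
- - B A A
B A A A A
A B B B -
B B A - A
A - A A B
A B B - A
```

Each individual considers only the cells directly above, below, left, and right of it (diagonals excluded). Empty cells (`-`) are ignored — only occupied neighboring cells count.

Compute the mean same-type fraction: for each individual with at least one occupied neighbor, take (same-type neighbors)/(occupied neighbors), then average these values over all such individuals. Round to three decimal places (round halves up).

(0,2)B 0/2
(0,3)A 2/3
(0,4)A 2/2
(1,0)B 0/2
(1,1)A 1/3
(1,2)A 2/4
(1,3)A 3/4
(1,4)A 2/2
(2,0)A 0/3
(2,1)B 2/4
(2,2)B 2/4
(2,3)B 1/2
(3,0)B 1/3
(3,1)B 2/3
(3,2)A 1/3
(3,4)A 0/1
(4,0)A 1/2
(4,2)A 2/3
(4,3)A 1/2
(4,4)B 0/3
(5,0)A 1/2
(5,1)B 1/2
(5,2)B 1/2
(5,4)A 0/1
Sum over 24 individuals: 0/2 + 2/3 + 2/2 + 0/2 + 1/3 + 2/4 + 3/4 + 2/2 + 0/3 + 2/4 + 2/4 + 1/2 + 1/3 + 2/3 + 1/3 + 0/1 + 1/2 + 2/3 + 1/2 + 0/3 + 1/2 + 1/2 + 1/2 + 0/1 = 41/4; mean = 41/4 ÷ 24 = 41/96 = 0.427083… → 0.427.

0.427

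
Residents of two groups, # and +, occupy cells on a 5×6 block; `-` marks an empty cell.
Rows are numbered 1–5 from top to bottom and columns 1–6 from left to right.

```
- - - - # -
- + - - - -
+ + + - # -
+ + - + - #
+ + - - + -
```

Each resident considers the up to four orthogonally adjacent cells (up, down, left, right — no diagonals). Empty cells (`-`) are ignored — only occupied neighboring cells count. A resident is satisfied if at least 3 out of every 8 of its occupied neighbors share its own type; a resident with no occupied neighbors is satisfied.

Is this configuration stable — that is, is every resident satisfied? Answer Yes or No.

Yes

(1,5)# 0/0 satisfied
(2,2)+ 1/1 satisfied
(3,1)+ 2/2 satisfied
(3,2)+ 4/4 satisfied
(3,3)+ 1/1 satisfied
(3,5)# 0/0 satisfied
(4,1)+ 3/3 satisfied
(4,2)+ 3/3 satisfied
(4,4)+ 0/0 satisfied
(4,6)# 0/0 satisfied
(5,1)+ 2/2 satisfied
(5,2)+ 2/2 satisfied
(5,5)+ 0/0 satisfied
All meet the threshold, so the configuration is stable.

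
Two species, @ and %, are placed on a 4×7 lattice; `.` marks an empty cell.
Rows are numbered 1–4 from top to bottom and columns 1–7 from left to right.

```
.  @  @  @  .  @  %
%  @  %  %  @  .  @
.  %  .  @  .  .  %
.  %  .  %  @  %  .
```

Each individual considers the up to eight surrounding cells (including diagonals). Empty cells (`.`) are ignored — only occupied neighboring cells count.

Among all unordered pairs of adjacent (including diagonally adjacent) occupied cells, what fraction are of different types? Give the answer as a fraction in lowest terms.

9/16

Scan each occupied cell's neighbors to the right and below (and the two forward diagonals) so each pair is counted once.
Row 1: @(1,2)–@(1,3)= @(1,2)–@(2,2)= @(1,2)–%(2,3)≠ @(1,2)–%(2,1)≠ @(1,3)–@(1,4)= @(1,3)–%(2,3)≠ @(1,3)–%(2,4)≠ @(1,3)–@(2,2)= @(1,4)–%(2,4)≠ @(1,4)–@(2,5)= @(1,4)–%(2,3)≠ @(1,6)–%(1,7)≠ @(1,6)–@(2,7)= @(1,6)–@(2,5)= %(1,7)–@(2,7)≠  → 8/15 unlike.
Row 2: %(2,1)–@(2,2)≠ %(2,1)–%(3,2)= @(2,2)–%(2,3)≠ @(2,2)–%(3,2)≠ %(2,3)–%(2,4)= %(2,3)–@(3,4)≠ %(2,3)–%(3,2)= %(2,4)–@(2,5)≠ %(2,4)–@(3,4)≠ @(2,5)–@(3,4)= @(2,7)–%(3,7)≠  → 7/11 unlike.
Row 3: %(3,2)–%(4,2)= @(3,4)–%(4,4)≠ @(3,4)–@(4,5)= %(3,7)–%(4,6)=  → 1/4 unlike.
Row 4: %(4,4)–@(4,5)≠ @(4,5)–%(4,6)≠  → 2/2 unlike.
Total adjacent occupied pairs: 32; unlike-type pairs: 18.
18/32 reduces to 9/16.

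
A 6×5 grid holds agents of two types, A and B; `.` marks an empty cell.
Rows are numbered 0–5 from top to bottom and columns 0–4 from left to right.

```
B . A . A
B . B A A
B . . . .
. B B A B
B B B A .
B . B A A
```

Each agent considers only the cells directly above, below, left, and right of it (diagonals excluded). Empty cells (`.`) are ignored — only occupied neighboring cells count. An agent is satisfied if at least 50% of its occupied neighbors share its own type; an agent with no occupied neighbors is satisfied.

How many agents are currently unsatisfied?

4

Row 0: (0,0)B 1/1 ✓ · (0,2)A 0/1 ✗ · (0,4)A 1/1 ✓
Row 1: (1,0)B 2/2 ✓ · (1,2)B 0/2 ✗ · (1,3)A 1/2 ✓ · (1,4)A 2/2 ✓
Row 2: (2,0)B 1/1 ✓
Row 3: (3,1)B 2/2 ✓ · (3,2)B 2/3 ✓ · (3,3)A 1/3 ✗ · (3,4)B 0/1 ✗
Row 4: (4,0)B 2/2 ✓ · (4,1)B 3/3 ✓ · (4,2)B 3/4 ✓ · (4,3)A 2/3 ✓
Row 5: (5,0)B 1/1 ✓ · (5,2)B 1/2 ✓ · (5,3)A 2/3 ✓ · (5,4)A 1/1 ✓
Unsatisfied: (0,2), (1,2), (3,3), (3,4) — 4 in total.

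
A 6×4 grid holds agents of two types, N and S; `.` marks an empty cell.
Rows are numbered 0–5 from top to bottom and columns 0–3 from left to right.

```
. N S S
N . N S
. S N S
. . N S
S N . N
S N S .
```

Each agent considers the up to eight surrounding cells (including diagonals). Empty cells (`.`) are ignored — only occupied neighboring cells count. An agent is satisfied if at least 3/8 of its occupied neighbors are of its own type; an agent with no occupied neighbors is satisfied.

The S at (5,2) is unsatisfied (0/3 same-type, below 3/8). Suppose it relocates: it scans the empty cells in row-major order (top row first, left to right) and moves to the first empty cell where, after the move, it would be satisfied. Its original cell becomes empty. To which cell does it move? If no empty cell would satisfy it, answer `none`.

Vacating (5,2). Empty cells in order:
  (0,0): 0/2 same-type → still unsatisfied.
  (1,1): 2/6 same-type → still unsatisfied.
  (2,0): 1/2 same-type → satisfied — stop here.

(2,0)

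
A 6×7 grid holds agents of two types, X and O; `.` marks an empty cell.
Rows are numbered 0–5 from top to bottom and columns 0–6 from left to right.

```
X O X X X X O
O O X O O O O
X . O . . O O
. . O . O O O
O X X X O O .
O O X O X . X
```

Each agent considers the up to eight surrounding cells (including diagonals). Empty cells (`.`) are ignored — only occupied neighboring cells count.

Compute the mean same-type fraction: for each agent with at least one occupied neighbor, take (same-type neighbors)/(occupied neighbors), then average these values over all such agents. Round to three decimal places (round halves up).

(0,0)X 0/3
(0,1)O 2/5
(0,2)X 2/5
(0,3)X 3/5
(0,4)X 2/5
(0,5)X 1/5
(0,6)O 2/3
(1,0)O 2/4
(1,1)O 3/7
(1,2)X 2/6
(1,3)O 2/6
(1,4)O 3/6
(1,5)O 5/7
(1,6)O 4/5
(2,0)X 0/2
(2,2)O 3/4
(2,5)O 7/7
(2,6)O 5/5
(3,2)O 1/4
(3,4)O 4/5
(3,5)O 6/6
(3,6)O 4/4
(4,0)O 2/3
(4,1)X 2/6
(4,2)X 3/6
(4,3)X 3/7
(4,4)O 4/6
(4,5)O 4/6
(5,0)O 2/3
(5,1)O 2/5
(5,2)X 3/5
(5,3)O 1/5
(5,4)X 1/4
(5,6)X 0/1
Sum over 34 agents: 0/3 + 2/5 + 2/5 + 3/5 + 2/5 + 1/5 + 2/3 + 2/4 + 3/7 + 2/6 + 2/6 + 3/6 + 5/7 + 4/5 + 0/2 + 3/4 + 7/7 + 5/5 + 1/4 + 4/5 + 6/6 + 4/4 + 2/3 + 2/6 + 3/6 + 3/7 + 4/6 + 4/6 + 2/3 + 2/5 + 3/5 + 1/5 + 1/4 + 0/1 = 7331/420; mean = 7331/420 ÷ 34 = 7331/14280 = 0.513375… → 0.513.

0.513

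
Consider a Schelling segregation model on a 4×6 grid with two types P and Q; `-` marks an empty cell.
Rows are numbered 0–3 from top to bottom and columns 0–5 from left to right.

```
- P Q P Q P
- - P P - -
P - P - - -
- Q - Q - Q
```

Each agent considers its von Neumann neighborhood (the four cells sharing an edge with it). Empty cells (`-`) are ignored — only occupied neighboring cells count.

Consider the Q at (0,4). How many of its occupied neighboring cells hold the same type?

Occupied neighbors of (0,4): (0,3)=P, (0,5)=P.
Same type (Q): 0 of 2.

0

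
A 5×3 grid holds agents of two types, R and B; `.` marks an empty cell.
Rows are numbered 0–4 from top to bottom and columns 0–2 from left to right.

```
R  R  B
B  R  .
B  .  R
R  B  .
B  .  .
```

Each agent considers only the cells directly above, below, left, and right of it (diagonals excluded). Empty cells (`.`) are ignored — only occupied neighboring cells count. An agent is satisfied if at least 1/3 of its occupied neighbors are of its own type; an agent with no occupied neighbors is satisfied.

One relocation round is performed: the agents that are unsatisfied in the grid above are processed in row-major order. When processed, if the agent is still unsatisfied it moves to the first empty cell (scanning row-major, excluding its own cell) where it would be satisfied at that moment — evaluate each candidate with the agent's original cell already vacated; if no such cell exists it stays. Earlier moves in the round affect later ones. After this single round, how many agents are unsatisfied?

1

Initially unsatisfied (in order): (0,2), (3,0), (3,1), (4,0).
  (0,2) → (2,1).
  (3,0) → (0,2).
  (3,1): now satisfied by earlier moves; stays.
  (4,0): now satisfied by earlier moves; stays.
Resulting grid:
R R R
B R .
B B R
. B .
B . .
Unsatisfied now: (2,2).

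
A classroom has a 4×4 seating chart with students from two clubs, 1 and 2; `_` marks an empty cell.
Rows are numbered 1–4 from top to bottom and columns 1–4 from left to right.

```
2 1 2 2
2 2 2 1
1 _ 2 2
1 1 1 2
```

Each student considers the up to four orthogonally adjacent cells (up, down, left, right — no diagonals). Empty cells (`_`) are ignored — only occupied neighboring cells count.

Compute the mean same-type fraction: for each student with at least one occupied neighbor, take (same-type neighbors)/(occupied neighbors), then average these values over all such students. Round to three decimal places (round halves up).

Row 1: (1,1)2 1/2 · (1,2)1 0/3 · (1,3)2 2/3 · (1,4)2 1/2
Row 2: (2,1)2 2/3 · (2,2)2 2/3 · (2,3)2 3/4 · (2,4)1 0/3
Row 3: (3,1)1 1/2 · (3,3)2 2/3 · (3,4)2 2/3
Row 4: (4,1)1 2/2 · (4,2)1 2/2 · (4,3)1 1/3 · (4,4)2 1/2
Sum over 15 students: 1/2 + 0/3 + 2/3 + 1/2 + 2/3 + 2/3 + 3/4 + 0/3 + 1/2 + 2/3 + 2/3 + 2/2 + 2/2 + 1/3 + 1/2 = 101/12; mean = 101/12 ÷ 15 = 101/180 = 0.561111… → 0.561.

0.561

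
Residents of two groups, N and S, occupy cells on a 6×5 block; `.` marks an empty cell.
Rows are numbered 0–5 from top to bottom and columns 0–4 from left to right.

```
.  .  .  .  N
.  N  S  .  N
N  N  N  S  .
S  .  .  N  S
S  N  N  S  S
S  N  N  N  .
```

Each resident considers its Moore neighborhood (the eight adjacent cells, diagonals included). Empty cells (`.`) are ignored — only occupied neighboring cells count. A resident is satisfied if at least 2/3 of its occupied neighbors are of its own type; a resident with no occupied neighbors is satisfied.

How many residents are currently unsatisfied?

(0,4)N 1/1 satisfied
(1,1)N 3/4 satisfied
(1,2)S 1/4 not
(1,4)N 1/2 not
(2,0)N 2/3 satisfied
(2,1)N 3/5 not
(2,2)N 3/5 not
(2,3)S 2/5 not
(3,0)S 1/4 not
(3,3)N 2/6 not
(3,4)S 3/4 satisfied
(4,0)S 2/4 not
(4,1)N 3/6 not
(4,2)N 5/6 satisfied
(4,3)S 2/6 not
(4,4)S 2/4 not
(5,0)S 1/3 not
(5,1)N 3/5 not
(5,2)N 4/5 satisfied
(5,3)N 2/4 not
Unsatisfied: (1,2), (1,4), (2,1), (2,2), (2,3), (3,0), (3,3), (4,0), (4,1), (4,3), (4,4), (5,0), (5,1), (5,3) — 14 in total.

14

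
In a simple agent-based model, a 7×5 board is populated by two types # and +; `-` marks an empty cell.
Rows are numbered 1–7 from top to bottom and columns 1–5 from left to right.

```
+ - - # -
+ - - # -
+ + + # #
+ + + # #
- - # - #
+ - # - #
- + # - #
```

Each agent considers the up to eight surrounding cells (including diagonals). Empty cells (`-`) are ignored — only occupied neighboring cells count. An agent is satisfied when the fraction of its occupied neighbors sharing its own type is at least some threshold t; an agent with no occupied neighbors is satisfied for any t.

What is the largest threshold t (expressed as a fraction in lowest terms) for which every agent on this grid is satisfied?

1/3

Row 1: (1,1)+ 1/1 · (1,4)# 1/1
Row 2: (2,1)+ 3/3 · (2,4)# 3/4
Row 3: (3,1)+ 4/4 · (3,2)+ 6/6 · (3,3)+ 3/6 · (3,4)# 4/6 · (3,5)# 4/4
Row 4: (4,1)+ 3/3 · (4,2)+ 5/6 · (4,3)+ 3/6 · (4,4)# 5/7 · (4,5)# 4/4
Row 5: (5,3)# 2/4 · (5,5)# 3/3
Row 6: (6,1)+ 1/1 · (6,3)# 2/3 · (6,5)# 2/2
Row 7: (7,2)+ 1/3 · (7,3)# 1/2 · (7,5)# 1/1
The smallest same-type fraction is 1/3 at (7,2), which reduces to 1/3. Any threshold above that leaves this agent unsatisfied.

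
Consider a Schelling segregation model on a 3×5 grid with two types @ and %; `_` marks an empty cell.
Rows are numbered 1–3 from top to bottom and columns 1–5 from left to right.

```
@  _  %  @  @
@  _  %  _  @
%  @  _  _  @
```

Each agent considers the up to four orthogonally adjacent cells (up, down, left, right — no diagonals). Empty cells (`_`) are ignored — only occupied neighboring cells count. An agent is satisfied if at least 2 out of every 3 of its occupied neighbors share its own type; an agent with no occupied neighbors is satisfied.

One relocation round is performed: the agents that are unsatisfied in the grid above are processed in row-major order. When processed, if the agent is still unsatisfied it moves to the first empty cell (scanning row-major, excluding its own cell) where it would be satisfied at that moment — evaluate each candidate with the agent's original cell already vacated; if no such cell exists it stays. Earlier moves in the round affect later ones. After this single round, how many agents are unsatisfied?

3

Initially unsatisfied (in order): (1,3), (1,4), (2,1), (3,1), (3,2).
  (1,3): no empty cell satisfies it; stays.
  (1,4) → (2,2).
  (2,1): now satisfied by earlier moves; stays.
  (3,1): no empty cell satisfies it; stays.
  (3,2) → (1,2).
Resulting grid:
@ @ % _ @
@ @ % _ @
% _ _ _ @
Unsatisfied now: (1,3), (2,3), (3,1).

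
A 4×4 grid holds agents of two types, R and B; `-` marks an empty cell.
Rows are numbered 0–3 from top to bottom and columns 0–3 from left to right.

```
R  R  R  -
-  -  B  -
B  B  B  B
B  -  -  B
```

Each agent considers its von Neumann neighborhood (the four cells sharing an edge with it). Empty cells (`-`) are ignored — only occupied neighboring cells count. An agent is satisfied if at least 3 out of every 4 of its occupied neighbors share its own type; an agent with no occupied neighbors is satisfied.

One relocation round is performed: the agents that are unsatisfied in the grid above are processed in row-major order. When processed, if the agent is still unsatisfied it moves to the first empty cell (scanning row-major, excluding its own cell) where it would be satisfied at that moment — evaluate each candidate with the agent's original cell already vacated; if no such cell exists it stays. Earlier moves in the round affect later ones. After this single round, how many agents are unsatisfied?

Initially unsatisfied (in order): (0,2), (1,2).
  (0,2) → (0,3).
  (1,2): now satisfied by earlier moves; stays.
Resulting grid:
R R - R
- - B -
B B B B
B - - B
All satisfied now.

0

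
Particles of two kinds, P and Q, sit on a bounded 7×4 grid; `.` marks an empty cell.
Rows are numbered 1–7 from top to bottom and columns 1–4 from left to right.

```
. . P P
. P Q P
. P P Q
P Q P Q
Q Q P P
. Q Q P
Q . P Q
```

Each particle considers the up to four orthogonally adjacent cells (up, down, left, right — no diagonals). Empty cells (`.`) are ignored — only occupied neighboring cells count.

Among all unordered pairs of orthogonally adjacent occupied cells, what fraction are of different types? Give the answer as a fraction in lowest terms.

Scan each occupied cell's neighbors to the right and below so each pair is counted once.
From row 1: 1 unlike of 3 pairs (running 1/3).
From row 2: 4 unlike of 5 pairs (running 5/8).
From row 3: 2 unlike of 5 pairs (running 7/13).
From row 4: 5 unlike of 7 pairs (running 12/20).
From row 5: 2 unlike of 6 pairs (running 14/26).
From row 6: 3 unlike of 4 pairs (running 17/30).
From row 7: 1 unlike of 1 pairs (running 18/31).
Total adjacent occupied pairs: 31; unlike-type pairs: 18.
18/31 is already in lowest terms.

18/31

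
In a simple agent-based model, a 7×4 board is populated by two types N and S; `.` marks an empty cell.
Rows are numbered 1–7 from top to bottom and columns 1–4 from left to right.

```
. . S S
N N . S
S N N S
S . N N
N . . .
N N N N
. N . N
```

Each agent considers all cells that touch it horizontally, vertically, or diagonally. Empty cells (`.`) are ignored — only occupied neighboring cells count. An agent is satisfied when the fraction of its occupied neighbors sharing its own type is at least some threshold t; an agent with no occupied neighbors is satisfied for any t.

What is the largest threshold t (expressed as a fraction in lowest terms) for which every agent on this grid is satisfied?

1/4

Row 1: (1,3)S 2/3 · (1,4)S 2/2
Row 2: (2,1)N 2/3 · (2,2)N 3/5 · (2,4)S 3/4
Row 3: (3,1)S 1/4 · (3,2)N 4/6 · (3,3)N 4/6 · (3,4)S 1/4
Row 4: (4,1)S 1/3 · (4,3)N 3/4 · (4,4)N 2/3
Row 5: (5,1)N 2/3
Row 6: (6,1)N 3/3 · (6,2)N 4/4 · (6,3)N 4/4 · (6,4)N 2/2
Row 7: (7,2)N 3/3 · (7,4)N 2/2
The smallest same-type fraction is 1/4 at (3,1), which reduces to 1/4. Any threshold above that leaves this agent unsatisfied.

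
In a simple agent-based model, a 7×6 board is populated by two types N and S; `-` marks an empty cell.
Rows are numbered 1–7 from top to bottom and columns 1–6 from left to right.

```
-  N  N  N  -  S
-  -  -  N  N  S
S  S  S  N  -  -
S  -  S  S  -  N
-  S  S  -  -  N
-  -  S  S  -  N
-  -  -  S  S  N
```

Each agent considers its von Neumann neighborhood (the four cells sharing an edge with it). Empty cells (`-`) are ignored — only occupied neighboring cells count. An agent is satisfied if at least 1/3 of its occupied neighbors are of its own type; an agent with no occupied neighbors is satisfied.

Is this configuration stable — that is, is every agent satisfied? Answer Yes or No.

Yes

Row 1: (1,2)N 1/1 ok · (1,3)N 2/2 ok · (1,4)N 2/2 ok · (1,6)S 1/1 ok
Row 2: (2,4)N 3/3 ok · (2,5)N 1/2 ok · (2,6)S 1/2 ok
Row 3: (3,1)S 2/2 ok · (3,2)S 2/2 ok · (3,3)S 2/3 ok · (3,4)N 1/3 ok
Row 4: (4,1)S 1/1 ok · (4,3)S 3/3 ok · (4,4)S 1/2 ok · (4,6)N 1/1 ok
Row 5: (5,2)S 1/1 ok · (5,3)S 3/3 ok · (5,6)N 2/2 ok
Row 6: (6,3)S 2/2 ok · (6,4)S 2/2 ok · (6,6)N 2/2 ok
Row 7: (7,4)S 2/2 ok · (7,5)S 1/2 ok · (7,6)N 1/2 ok
All meet the threshold, so the configuration is stable.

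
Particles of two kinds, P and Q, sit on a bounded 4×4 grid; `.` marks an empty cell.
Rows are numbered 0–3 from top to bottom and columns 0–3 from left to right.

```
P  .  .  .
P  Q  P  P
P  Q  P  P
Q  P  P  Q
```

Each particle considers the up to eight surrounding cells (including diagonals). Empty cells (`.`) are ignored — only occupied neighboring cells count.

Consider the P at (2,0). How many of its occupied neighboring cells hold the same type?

Occupied neighbors of (2,0): (1,0)=P, (1,1)=Q, (2,1)=Q, (3,0)=Q, (3,1)=P.
Same type (P): 2 of 5.

2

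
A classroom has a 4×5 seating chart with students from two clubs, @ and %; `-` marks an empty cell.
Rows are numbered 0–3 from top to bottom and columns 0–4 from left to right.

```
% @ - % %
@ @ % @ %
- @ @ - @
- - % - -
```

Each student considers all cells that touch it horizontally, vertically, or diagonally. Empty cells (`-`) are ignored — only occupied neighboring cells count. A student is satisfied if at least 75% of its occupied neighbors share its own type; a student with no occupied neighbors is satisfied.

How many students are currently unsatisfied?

11

Row 0: (0,0)% 0/3 ✗ · (0,1)@ 2/4 ✗ · (0,3)% 3/4 ✓ · (0,4)% 2/3 ✗
Row 1: (1,0)@ 3/4 ✓ · (1,1)@ 4/6 ✗ · (1,2)% 1/6 ✗ · (1,3)@ 2/6 ✗ · (1,4)% 2/4 ✗
Row 2: (2,1)@ 3/5 ✗ · (2,2)@ 3/5 ✗ · (2,4)@ 1/2 ✗
Row 3: (3,2)% 0/2 ✗
Unsatisfied: (0,0), (0,1), (0,4), (1,1), (1,2), (1,3), (1,4), (2,1), (2,2), (2,4), (3,2) — 11 in total.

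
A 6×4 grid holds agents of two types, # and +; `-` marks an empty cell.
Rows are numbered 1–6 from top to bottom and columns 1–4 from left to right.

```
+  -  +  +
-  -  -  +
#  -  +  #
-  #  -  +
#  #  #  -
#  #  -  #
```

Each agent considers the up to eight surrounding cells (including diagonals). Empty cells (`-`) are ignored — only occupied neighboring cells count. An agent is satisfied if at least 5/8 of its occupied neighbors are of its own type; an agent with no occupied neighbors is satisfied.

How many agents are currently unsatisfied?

3

(1,1)+ 0/0 ok
(1,3)+ 2/2 ok
(1,4)+ 2/2 ok
(2,4)+ 3/4 ok
(3,1)# 1/1 ok
(3,3)+ 2/4 unhappy
(3,4)# 0/3 unhappy
(4,2)# 4/5 ok
(4,4)+ 1/3 unhappy
(5,1)# 4/4 ok
(5,2)# 5/5 ok
(5,3)# 4/5 ok
(6,1)# 3/3 ok
(6,2)# 4/4 ok
(6,4)# 1/1 ok
Unsatisfied: (3,3), (3,4), (4,4) — 3 in total.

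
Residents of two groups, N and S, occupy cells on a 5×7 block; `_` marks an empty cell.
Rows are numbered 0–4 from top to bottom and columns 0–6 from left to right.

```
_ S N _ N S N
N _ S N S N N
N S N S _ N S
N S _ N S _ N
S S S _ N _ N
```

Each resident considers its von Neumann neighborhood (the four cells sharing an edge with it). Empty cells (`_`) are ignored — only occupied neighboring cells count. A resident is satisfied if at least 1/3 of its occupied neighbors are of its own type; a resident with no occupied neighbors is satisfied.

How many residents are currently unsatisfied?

13

(0,1)S 0/1 ✗
(0,2)N 0/2 ✗
(0,4)N 0/2 ✗
(0,5)S 0/3 ✗
(0,6)N 1/2 ✓
(1,0)N 1/1 ✓
(1,2)S 0/3 ✗
(1,3)N 0/3 ✗
(1,4)S 0/3 ✗
(1,5)N 2/4 ✓
(1,6)N 2/3 ✓
(2,0)N 2/3 ✓
(2,1)S 1/3 ✓
(2,2)N 0/3 ✗
(2,3)S 0/3 ✗
(2,5)N 1/2 ✓
(2,6)S 0/3 ✗
(3,0)N 1/3 ✓
(3,1)S 2/3 ✓
(3,3)N 0/2 ✗
(3,4)S 0/2 ✗
(3,6)N 1/2 ✓
(4,0)S 1/2 ✓
(4,1)S 3/3 ✓
(4,2)S 1/1 ✓
(4,4)N 0/1 ✗
(4,6)N 1/1 ✓
Unsatisfied: (0,1), (0,2), (0,4), (0,5), (1,2), (1,3), (1,4), (2,2), (2,3), (2,6), (3,3), (3,4), (4,4) — 13 in total.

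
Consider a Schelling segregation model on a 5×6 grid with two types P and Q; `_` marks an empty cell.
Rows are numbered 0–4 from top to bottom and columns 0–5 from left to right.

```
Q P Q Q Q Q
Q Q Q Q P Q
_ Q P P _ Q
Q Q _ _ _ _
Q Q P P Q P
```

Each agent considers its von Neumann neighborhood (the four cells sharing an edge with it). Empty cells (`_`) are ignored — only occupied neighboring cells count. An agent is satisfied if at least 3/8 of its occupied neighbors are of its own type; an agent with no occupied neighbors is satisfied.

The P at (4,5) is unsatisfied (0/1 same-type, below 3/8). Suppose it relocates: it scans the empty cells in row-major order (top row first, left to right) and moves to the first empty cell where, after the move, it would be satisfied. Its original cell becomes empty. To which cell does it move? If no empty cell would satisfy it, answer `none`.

Vacating (4,5). Empty cells in order:
  (2,0): 0/3 same-type → still unsatisfied.
  (2,4): 2/3 same-type → satisfied — stop here.

(2,4)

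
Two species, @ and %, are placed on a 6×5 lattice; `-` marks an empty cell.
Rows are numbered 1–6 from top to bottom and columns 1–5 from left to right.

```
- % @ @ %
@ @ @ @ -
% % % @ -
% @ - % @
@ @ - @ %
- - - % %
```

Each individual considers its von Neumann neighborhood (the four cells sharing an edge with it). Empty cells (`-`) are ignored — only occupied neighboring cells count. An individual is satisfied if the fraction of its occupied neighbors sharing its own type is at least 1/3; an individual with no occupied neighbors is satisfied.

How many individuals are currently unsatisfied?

5

Row 1: (1,2)% 0/2 not · (1,3)@ 2/3 satisfied · (1,4)@ 2/3 satisfied · (1,5)% 0/1 not
Row 2: (2,1)@ 1/2 satisfied · (2,2)@ 2/4 satisfied · (2,3)@ 3/4 satisfied · (2,4)@ 3/3 satisfied
Row 3: (3,1)% 2/3 satisfied · (3,2)% 2/4 satisfied · (3,3)% 1/3 satisfied · (3,4)@ 1/3 satisfied
Row 4: (4,1)% 1/3 satisfied · (4,2)@ 1/3 satisfied · (4,4)% 0/3 not · (4,5)@ 0/2 not
Row 5: (5,1)@ 1/2 satisfied · (5,2)@ 2/2 satisfied · (5,4)@ 0/3 not · (5,5)% 1/3 satisfied
Row 6: (6,4)% 1/2 satisfied · (6,5)% 2/2 satisfied
Unsatisfied: (1,2), (1,5), (4,4), (4,5), (5,4) — 5 in total.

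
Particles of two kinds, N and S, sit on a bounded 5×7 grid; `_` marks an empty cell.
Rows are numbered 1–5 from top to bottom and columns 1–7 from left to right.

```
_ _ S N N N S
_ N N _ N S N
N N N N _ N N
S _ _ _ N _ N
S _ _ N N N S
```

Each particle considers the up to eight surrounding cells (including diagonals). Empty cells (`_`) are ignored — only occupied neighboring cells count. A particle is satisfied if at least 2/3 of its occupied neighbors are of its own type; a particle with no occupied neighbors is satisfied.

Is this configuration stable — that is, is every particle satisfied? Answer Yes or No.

Row 1: (1,3)S 0/3 unhappy · (1,4)N 3/4 ok · (1,5)N 3/4 ok · (1,6)N 3/5 unhappy · (1,7)S 1/3 unhappy
Row 2: (2,2)N 4/5 ok · (2,3)N 5/6 ok · (2,5)N 5/6 ok · (2,6)S 1/7 unhappy · (2,7)N 3/5 unhappy
Row 3: (3,1)N 2/3 ok · (3,2)N 4/5 ok · (3,3)N 4/4 ok · (3,4)N 4/4 ok · (3,6)N 5/6 ok · (3,7)N 3/4 ok
Row 4: (4,1)S 1/3 unhappy · (4,5)N 5/5 ok · (4,7)N 3/4 ok
Row 5: (5,1)S 1/1 ok · (5,4)N 2/2 ok · (5,5)N 3/3 ok · (5,6)N 3/4 ok · (5,7)S 0/2 unhappy
For instance (1,3) has only 0/3 same-type neighbors, below 2/3.

No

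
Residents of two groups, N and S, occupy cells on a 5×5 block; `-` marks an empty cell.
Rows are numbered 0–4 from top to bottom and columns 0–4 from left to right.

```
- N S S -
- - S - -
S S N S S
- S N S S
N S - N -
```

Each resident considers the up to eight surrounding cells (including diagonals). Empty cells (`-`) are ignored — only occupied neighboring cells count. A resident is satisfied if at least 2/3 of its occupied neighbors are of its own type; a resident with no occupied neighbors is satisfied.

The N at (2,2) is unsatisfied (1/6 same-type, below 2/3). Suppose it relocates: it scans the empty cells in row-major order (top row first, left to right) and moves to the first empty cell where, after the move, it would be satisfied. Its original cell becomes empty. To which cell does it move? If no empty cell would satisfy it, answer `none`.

Vacating (2,2). Empty cells in order:
  (0,0): 1/1 same-type → satisfied — stop here.

(0,0)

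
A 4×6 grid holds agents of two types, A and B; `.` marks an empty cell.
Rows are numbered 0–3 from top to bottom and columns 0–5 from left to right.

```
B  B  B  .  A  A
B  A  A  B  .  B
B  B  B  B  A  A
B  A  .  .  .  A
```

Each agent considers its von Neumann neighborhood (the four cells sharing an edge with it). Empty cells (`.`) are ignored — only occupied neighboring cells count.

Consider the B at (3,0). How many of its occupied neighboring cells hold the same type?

Occupied neighbors of (3,0): (2,0)=B, (3,1)=A.
Same type (B): 1 of 2.

1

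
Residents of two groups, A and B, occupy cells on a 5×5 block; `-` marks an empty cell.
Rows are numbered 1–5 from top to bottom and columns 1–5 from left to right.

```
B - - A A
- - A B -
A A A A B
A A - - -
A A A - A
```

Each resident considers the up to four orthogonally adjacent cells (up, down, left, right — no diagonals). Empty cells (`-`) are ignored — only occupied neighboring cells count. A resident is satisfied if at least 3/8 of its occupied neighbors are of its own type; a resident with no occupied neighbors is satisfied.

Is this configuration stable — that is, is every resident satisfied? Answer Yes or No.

No

(1,1)B 0/0 satisfied
(1,4)A 1/2 satisfied
(1,5)A 1/1 satisfied
(2,3)A 1/2 satisfied
(2,4)B 0/3 not
(3,1)A 2/2 satisfied
(3,2)A 3/3 satisfied
(3,3)A 3/3 satisfied
(3,4)A 1/3 not
(3,5)B 0/1 not
(4,1)A 3/3 satisfied
(4,2)A 3/3 satisfied
(5,1)A 2/2 satisfied
(5,2)A 3/3 satisfied
(5,3)A 1/1 satisfied
(5,5)A 0/0 satisfied
For instance (2,4) has only 0/3 same-type neighbors, below 3/8.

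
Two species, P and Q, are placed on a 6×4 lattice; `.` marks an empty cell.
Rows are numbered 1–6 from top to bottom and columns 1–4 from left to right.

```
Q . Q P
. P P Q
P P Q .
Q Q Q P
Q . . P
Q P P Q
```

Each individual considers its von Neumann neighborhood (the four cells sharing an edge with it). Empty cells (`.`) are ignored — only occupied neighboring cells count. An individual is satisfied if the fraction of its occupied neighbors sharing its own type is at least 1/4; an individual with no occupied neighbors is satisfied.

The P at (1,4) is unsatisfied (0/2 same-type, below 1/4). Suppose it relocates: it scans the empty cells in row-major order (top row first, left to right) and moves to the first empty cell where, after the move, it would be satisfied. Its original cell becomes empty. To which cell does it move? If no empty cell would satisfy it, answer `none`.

Vacating (1,4). Empty cells in order:
  (1,2): 1/3 same-type → satisfied — stop here.

(1,2)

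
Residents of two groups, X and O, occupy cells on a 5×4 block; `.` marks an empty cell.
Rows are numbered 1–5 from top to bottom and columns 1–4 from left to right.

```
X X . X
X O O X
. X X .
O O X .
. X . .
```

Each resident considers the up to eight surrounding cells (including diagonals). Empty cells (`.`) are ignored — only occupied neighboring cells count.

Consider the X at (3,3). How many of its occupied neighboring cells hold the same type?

Occupied neighbors of (3,3): (2,2)=O, (2,3)=O, (2,4)=X, (3,2)=X, (4,2)=O, (4,3)=X.
Same type (X): 3 of 6.

3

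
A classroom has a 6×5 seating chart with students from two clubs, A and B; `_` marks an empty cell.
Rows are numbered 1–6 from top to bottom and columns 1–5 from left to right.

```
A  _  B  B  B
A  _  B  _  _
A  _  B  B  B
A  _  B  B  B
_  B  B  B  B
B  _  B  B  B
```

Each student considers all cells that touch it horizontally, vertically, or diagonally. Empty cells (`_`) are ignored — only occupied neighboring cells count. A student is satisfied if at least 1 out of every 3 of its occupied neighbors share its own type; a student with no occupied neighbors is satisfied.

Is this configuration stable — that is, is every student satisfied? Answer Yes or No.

Yes

Row 1: (1,1)A 1/1 ✓ · (1,3)B 2/2 ✓ · (1,4)B 3/3 ✓ · (1,5)B 1/1 ✓
Row 2: (2,1)A 2/2 ✓ · (2,3)B 4/4 ✓
Row 3: (3,1)A 2/2 ✓ · (3,3)B 4/4 ✓ · (3,4)B 6/6 ✓ · (3,5)B 3/3 ✓
Row 4: (4,1)A 1/2 ✓ · (4,3)B 6/6 ✓ · (4,4)B 8/8 ✓ · (4,5)B 5/5 ✓
Row 5: (5,2)B 4/5 ✓ · (5,3)B 6/6 ✓ · (5,4)B 8/8 ✓ · (5,5)B 5/5 ✓
Row 6: (6,1)B 1/1 ✓ · (6,3)B 4/4 ✓ · (6,4)B 5/5 ✓ · (6,5)B 3/3 ✓
All meet the threshold, so the configuration is stable.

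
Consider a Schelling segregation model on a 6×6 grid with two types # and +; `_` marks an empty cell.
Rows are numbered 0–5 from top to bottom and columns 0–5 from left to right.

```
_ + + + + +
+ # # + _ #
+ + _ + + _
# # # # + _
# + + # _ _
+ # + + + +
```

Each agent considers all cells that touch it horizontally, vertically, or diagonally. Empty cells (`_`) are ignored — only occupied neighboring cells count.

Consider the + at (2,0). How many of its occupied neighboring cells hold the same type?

2

Occupied neighbors of (2,0): (1,0)=+, (1,1)=#, (2,1)=+, (3,0)=#, (3,1)=#.
Same type (+): 2 of 5.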